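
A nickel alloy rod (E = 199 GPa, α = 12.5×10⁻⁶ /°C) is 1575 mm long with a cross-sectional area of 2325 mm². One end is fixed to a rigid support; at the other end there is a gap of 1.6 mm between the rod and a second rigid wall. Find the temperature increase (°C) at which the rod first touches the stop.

The gap closes when αΔT L = 1.6 mm, since the rod is still unstressed at that instant.
ΔT = 1.6 / (12.5×10⁻⁶ × 1575) = 81.27 °C.

ΔT ≈ 81.3 °C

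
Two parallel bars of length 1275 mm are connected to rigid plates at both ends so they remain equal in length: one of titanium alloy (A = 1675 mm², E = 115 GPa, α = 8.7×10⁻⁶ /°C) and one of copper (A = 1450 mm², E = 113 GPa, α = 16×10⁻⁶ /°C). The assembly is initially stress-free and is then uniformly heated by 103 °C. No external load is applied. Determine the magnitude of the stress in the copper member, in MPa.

Equilibrium of a rigid end plate with no external load gives equal and opposite internal forces ±P in the two members. Since α_{copper} > α_{titanium alloy}, heating drives the copper into compression and the titanium alloy into tension.
Setting the final lengths equal and cancelling L: (α₁ − α₂)ΔT = P/(A₁E₁) + P/(A₂E₂).
|α₁ − α₂|·ΔT = 7.3×10⁻⁶ × 103 = 0.0007519.
1/(A₁E₁) + 1/(A₂E₂) = 1/(1675×115×10³) + 1/(1450×113×10³) = 1.129×10⁻⁸ N⁻¹.
P = 0.0007519 / 1.129×10⁻⁸ = 66570 N = 66.57 kN.
σ_{copper} = P/A₂ = 66570/1450 = 45.91 MPa, compressive.

σ ≈ 45.9 MPa (compressive)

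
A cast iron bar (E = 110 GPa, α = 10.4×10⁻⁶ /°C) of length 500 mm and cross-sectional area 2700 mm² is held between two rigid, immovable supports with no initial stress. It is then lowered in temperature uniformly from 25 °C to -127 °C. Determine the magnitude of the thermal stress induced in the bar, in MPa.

σ ≈ 174 MPa (tensile)

With length fixed, the mechanical strain must cancel the thermal strain αΔT = 10.4×10⁻⁶ × 152 = 1580.8×10⁻⁶.
The stress required to suppress this strain is σ = Eε = 110×10³ × 1580.8×10⁻⁶ = 173.9 MPa, tensile since the bar is trying to contract.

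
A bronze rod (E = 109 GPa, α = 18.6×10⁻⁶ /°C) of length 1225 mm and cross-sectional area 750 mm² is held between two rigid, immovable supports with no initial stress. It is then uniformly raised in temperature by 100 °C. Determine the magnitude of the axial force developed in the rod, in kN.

P ≈ 152 kN (compressive)

With zero net strain, σ = E·αΔT = 109 GPa × 18.6×10⁻⁶ × 100 = 202.7 MPa.
Axial force P = σA = 202.7 × 750 = 152100 N = 152.1 kN, compressive.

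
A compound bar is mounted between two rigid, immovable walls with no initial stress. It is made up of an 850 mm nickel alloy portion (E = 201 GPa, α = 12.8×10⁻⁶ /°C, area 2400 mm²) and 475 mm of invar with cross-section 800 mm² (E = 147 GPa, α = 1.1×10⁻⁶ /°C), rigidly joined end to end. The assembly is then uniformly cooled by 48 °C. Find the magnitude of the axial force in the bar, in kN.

Free thermal contraction of the whole bar: Σ αᵢΔT Lᵢ = 12.8×10⁻⁶×48×850 + 1.1×10⁻⁶×48×475 = 0.5473 mm.
The walls prevent any net length change, so an axial force P (same in every segment) develops. Compatibility: P · Σ Lᵢ/(AᵢEᵢ) = δ_free.
The series flexibility is Σ Lᵢ/(AᵢEᵢ) = 850/(2400×201×10³) + 475/(800×147×10³) = 5.801×10⁻⁶ mm/N.
Hence P = δ_free / Σ(L/AE) = 0.5473/5.801×10⁻⁶ = 94.35 kN (tensile).

P ≈ 94.3 kN (tensile)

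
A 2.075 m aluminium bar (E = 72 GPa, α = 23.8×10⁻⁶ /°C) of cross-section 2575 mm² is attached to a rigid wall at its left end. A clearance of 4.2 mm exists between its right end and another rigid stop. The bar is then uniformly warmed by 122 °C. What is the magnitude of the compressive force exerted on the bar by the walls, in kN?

P ≈ 163 kN

Unrestrained expansion: δ_free = αΔT L = 23.8×10⁻⁶ × 122 × 2075 = 6.025 mm.
The gap closes (δ_free > 4.2 mm) and the wall then resists a further 6.025 − 4.2 = 1.825 mm of expansion.
That suppressed elongation corresponds to σ = E·Δ/L = 72×10³ × 1.825/2075 = 63.32 MPa.
P = σA = 63.32 × 2575 = 163.1 kN.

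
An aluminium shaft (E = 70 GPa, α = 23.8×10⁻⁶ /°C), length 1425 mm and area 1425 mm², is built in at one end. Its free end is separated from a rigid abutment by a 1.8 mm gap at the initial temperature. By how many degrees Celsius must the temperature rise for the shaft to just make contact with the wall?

ΔT ≈ 53.1 °C

The gap closes when αΔT L = 1.8 mm, since the shaft is still unstressed at that instant.
So ΔT = g/(αL) = 1.8/(23.8×10⁻⁶ × 1425) = 53.07 °C.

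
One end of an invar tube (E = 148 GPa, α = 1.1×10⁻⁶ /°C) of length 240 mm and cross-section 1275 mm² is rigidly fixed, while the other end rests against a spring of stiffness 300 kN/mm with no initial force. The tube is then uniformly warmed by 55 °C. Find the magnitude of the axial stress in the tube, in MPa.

If the spring were absent the tube would lengthen by αΔT L = 1.1×10⁻⁶ × 55 × 240 = 0.01452 mm.
With a force P in the spring, the elastic change of the tube is PL/(AE) and that of the spring is P/k; compatibility requires their sum to equal δ_free.
So P = δ_free / [L/(AE) + 1/k] = 0.01452 / [ 240/(1275×148×10³) + 1/(300×10³) ].
P = 0.01452 / 4.605×10⁻⁶ = 3153 N.
σ = P/A = 3153/1275 = 2.473 MPa.

σ ≈ 2.47 MPa (compressive)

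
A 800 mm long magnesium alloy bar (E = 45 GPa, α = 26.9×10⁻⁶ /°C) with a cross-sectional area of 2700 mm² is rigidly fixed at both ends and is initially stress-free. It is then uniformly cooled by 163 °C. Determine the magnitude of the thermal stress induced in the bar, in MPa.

Because both ends are immovable the net strain is zero, and the suppressed thermal strain is αΔT = 26.9×10⁻⁶ × 163 = 4384.7×10⁻⁶.
The stress required to suppress this strain is σ = Eε = 45×10³ × 4384.7×10⁻⁶ = 197.3 MPa, tensile since the bar is trying to contract.

σ ≈ 197 MPa (tensile)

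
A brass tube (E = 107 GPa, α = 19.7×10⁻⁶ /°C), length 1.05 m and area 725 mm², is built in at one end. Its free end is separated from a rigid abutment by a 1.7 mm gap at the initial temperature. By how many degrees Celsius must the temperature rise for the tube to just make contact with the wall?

ΔT ≈ 82.2 °C

The gap closes when αΔT L = 1.7 mm, since the tube is still unstressed at that instant.
ΔT = 1.7 / (19.7×10⁻⁶ × 1050) = 82.19 °C.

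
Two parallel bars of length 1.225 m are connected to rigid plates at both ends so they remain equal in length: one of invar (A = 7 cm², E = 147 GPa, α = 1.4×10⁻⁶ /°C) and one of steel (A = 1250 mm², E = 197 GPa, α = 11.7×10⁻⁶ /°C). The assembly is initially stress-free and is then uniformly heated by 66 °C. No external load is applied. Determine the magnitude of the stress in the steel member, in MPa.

σ ≈ 39.5 MPa (compressive)

Equilibrium of a rigid end plate with no external load gives equal and opposite internal forces ±P in the two members. Since α_{steel} > α_{invar}, heating drives the steel into compression and the invar into tension.
Equating the net (thermal + elastic) strains gives |α₁ − α₂|·ΔT = P·[1/(A₁E₁) + 1/(A₂E₂)].
|α₁ − α₂|·ΔT = 10.3×10⁻⁶ × 66 = 0.0006798.
1/(A₁E₁) + 1/(A₂E₂) = 1/(700×147×10³) + 1/(1250×197×10³) = 1.378×10⁻⁸ N⁻¹.
So P = 0.0006798 / 1.378×10⁻⁸ = 49.34 kN.
σ_{steel} = P/A₂ = 49340/1250 = 39.47 MPa, compressive.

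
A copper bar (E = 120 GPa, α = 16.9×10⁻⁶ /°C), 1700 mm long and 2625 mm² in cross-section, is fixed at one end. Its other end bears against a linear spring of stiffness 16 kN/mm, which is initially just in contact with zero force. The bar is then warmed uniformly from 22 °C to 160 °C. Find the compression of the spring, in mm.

δ ≈ 3.65 mm

If the spring were absent the bar would lengthen by αΔT L = 16.9×10⁻⁶ × 138 × 1700 = 3.965 mm.
With a force P in the spring, the elastic change of the bar is PL/(AE) and that of the spring is P/k; compatibility requires their sum to equal δ_free.
So P = δ_free / [L/(AE) + 1/k] = 3.965 / [ 1700/(2625×120×10³) + 1/(16×10³) ].
P = 3.965 / 6.79×10⁻⁵ = 58390 N.
Spring compression = P/k = 58390/(16×10³) = 3.65 mm.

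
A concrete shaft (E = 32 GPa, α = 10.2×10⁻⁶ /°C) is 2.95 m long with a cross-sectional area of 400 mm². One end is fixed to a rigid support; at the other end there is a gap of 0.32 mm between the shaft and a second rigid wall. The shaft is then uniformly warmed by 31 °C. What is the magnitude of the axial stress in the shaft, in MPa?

σ ≈ 6.65 MPa (compressive)

Free thermal elongation = αΔT L = 10.2×10⁻⁶ × 31 × 2950 = 0.9328 mm.
This exceeds the 0.32 mm gap, so the wall pushes back. The portion of expansion that must be recovered elastically is δ_free − gap = 0.9328 − 0.32 = 0.6128 mm.
Compatibility: PL/(AE) = 0.6128 mm, so σ = P/A = E × (0.6128/2950) = 6.647 MPa.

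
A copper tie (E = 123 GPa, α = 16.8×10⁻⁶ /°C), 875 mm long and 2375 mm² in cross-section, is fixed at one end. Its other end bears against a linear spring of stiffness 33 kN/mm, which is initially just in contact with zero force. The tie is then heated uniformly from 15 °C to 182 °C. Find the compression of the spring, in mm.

If the spring were absent the tie would lengthen by αΔT L = 16.8×10⁻⁶ × 167 × 875 = 2.455 mm.
Let P be the compressive force at the spring. The tie shortens elastically by PL/(AE) and the spring compresses by P/k; together these equal δ_free.
P [ L/(AE) + 1/k ] = δ_free → P [ 875/(2375×123×10³) + 1/(33×10³) ] = 2.455.
P = 2.455 / 3.33×10⁻⁵ = 73720 N.
Spring compression = P/k = 73720/(33×10³) = 2.234 mm.

δ ≈ 2.23 mm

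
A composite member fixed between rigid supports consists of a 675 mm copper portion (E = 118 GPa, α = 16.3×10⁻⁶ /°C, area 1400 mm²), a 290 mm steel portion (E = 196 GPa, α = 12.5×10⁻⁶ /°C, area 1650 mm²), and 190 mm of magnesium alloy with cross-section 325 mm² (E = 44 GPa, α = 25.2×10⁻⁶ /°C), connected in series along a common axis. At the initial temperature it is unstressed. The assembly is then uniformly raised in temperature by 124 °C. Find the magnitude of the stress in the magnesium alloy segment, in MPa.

With the walls removed the bar would change length by δ_free = Σ αᵢΔT Lᵢ = 16.3×10⁻⁶×124×675 + 12.5×10⁻⁶×124×290 + 25.2×10⁻⁶×124×190 = 2.408 mm.
The rigid supports impose zero overall length change; the single axial force P common to all segments must satisfy P Σ Lᵢ/(AᵢEᵢ) = δ_free.
Σ Lᵢ/(AᵢEᵢ) = 675/(1400×118×10³) + 290/(1650×196×10³) + 190/(325×44×10³) = 1.827×10⁻⁵ mm/N.
Hence P = δ_free / Σ(L/AE) = 2.408/1.827×10⁻⁵ = 131.8 kN (compressive).
σ_{magnesium alloy} = P / A = 131800 / 325 = 405.5 MPa.

σ ≈ 405 MPa (compressive)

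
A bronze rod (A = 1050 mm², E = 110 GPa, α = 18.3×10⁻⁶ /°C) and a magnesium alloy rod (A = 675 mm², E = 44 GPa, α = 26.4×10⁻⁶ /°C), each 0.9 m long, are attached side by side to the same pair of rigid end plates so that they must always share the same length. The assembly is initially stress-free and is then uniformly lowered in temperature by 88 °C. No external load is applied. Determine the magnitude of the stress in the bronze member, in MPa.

Both members must finish at the same length. With the larger α, the magnesium alloy tends to over-contract; the plates restrain it, putting the magnesium alloy in tension and the bronze in compression. With no external load the two internal forces are equal and opposite, magnitude P.
Equating the net (thermal + elastic) strains gives |α₁ − α₂|·ΔT = P·[1/(A₁E₁) + 1/(A₂E₂)].
|α₁ − α₂|·ΔT = 8.1×10⁻⁶ × 88 = 0.0007128.
1/(A₁E₁) + 1/(A₂E₂) = 1/(1050×110×10³) + 1/(675×44×10³) = 4.233×10⁻⁸ N⁻¹.
P = 0.0007128 / 4.233×10⁻⁸ = 16840 N = 16.84 kN.
σ_{bronze} = P/A₁ = 16840/1050 = 16.04 MPa, compressive.

σ ≈ 16 MPa (compressive)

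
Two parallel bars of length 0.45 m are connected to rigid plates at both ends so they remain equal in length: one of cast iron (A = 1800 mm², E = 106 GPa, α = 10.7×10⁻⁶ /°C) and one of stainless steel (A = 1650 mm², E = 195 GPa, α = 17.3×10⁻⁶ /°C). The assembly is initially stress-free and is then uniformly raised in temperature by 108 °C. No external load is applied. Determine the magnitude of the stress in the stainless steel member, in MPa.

σ ≈ 51.7 MPa (compressive)

Both members must finish at the same length. With the larger α, the stainless steel tends to over-expand; the plates restrain it, putting the stainless steel in compression and the cast iron in tension. With no external load the two internal forces are equal and opposite, magnitude P.
Setting the final lengths equal and cancelling L: (α₁ − α₂)ΔT = P/(A₁E₁) + P/(A₂E₂).
|α₁ − α₂|·ΔT = 6.6×10⁻⁶ × 108 = 0.0007128.
1/(A₁E₁) + 1/(A₂E₂) = 1/(1800×106×10³) + 1/(1650×195×10³) = 8.349×10⁻⁹ N⁻¹.
So P = 0.0007128 / 8.349×10⁻⁹ = 85.37 kN.
σ_{stainless steel} = P/A₂ = 85370/1650 = 51.74 MPa, compressive.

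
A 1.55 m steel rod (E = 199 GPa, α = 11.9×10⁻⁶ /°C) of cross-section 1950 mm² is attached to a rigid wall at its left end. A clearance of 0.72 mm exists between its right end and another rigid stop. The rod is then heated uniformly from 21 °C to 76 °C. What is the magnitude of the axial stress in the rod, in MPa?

σ ≈ 37.8 MPa (compressive)

If the wall were absent the rod would grow by αΔT L = 11.9×10⁻⁶ × 55 × 1550 = 1.014 mm.
The gap closes (δ_free > 0.72 mm) and the wall then resists a further 1.014 − 0.72 = 0.2945 mm of expansion.
That suppressed elongation corresponds to σ = E·Δ/L = 199×10³ × 0.2945/1550 = 37.81 MPa.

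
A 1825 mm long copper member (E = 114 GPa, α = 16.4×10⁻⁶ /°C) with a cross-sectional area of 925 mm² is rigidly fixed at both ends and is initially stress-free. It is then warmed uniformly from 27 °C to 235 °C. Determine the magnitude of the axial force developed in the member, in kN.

With zero net strain, σ = E·αΔT = 114 GPa × 16.4×10⁻⁶ × 208 = 388.9 MPa.
P = AEαΔT = 925 × 114×10³ × 16.4×10⁻⁶ × 208 = 359.7 kN (compressive).

P ≈ 360 kN (compressive)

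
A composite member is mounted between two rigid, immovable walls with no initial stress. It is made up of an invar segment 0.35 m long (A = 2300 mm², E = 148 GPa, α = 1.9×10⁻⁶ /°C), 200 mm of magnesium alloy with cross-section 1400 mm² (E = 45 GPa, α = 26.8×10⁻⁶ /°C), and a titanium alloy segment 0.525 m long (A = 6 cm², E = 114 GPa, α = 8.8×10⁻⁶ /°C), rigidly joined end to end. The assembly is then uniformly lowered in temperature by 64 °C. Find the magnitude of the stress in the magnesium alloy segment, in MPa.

Free thermal contraction of the whole bar: Σ αᵢΔT Lᵢ = 1.9×10⁻⁶×64×350 + 26.8×10⁻⁶×64×200 + 8.8×10⁻⁶×64×525 = 0.6813 mm.
Since the ends are fixed, an axial force P builds up, equal in every segment, with P · Σ Lᵢ/(AᵢEᵢ) = δ_free.
The series flexibility is Σ Lᵢ/(AᵢEᵢ) = 350/(2300×148×10³) + 200/(1400×45×10³) + 525/(600×114×10³) = 1.188×10⁻⁵ mm/N.
So P = 0.6813 / 1.188×10⁻⁵ = 57.36 kN, tensile.
σ_{magnesium alloy} = P / A = 57360 / 1400 = 40.97 MPa.

σ ≈ 41 MPa (tensile)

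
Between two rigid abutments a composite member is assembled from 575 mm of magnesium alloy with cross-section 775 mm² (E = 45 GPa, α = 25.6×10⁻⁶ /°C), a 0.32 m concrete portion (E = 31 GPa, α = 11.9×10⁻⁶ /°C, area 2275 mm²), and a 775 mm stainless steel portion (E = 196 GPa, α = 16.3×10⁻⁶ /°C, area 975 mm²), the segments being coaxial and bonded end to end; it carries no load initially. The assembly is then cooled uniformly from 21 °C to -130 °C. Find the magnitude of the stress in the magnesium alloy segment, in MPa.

Free thermal contraction of the whole bar: Σ αᵢΔT Lᵢ = 25.6×10⁻⁶×151×575 + 11.9×10⁻⁶×151×320 + 16.3×10⁻⁶×151×775 = 4.705 mm.
The rigid supports impose zero overall length change; the single axial force P common to all segments must satisfy P Σ Lᵢ/(AᵢEᵢ) = δ_free.
Σ Lᵢ/(AᵢEᵢ) = 575/(775×45×10³) + 320/(2275×31×10³) + 775/(975×196×10³) = 2.508×10⁻⁵ mm/N.
P = 4.705 / 2.508×10⁻⁵ = 187600 N = 187.6 kN, tensile.
σ_{magnesium alloy} = P / A = 187600 / 775 = 242.1 MPa.

σ ≈ 242 MPa (tensile)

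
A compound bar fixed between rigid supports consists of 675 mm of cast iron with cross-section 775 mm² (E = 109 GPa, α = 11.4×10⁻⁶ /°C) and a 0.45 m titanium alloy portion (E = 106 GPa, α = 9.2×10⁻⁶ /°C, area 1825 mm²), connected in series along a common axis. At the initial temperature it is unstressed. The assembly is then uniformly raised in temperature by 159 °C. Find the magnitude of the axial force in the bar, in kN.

P ≈ 182 kN (compressive)

If the supports were absent, the total length change would be Σ αᵢΔT Lᵢ = 11.4×10⁻⁶×159×675 + 9.2×10⁻⁶×159×450 = 1.882 mm.
The walls prevent any net length change, so an axial force P (same in every segment) develops. Compatibility: P · Σ Lᵢ/(AᵢEᵢ) = δ_free.
Σ Lᵢ/(AᵢEᵢ) = 675/(775×109×10³) + 450/(1825×106×10³) = 1.032×10⁻⁵ mm/N.
So P = 1.882 / 1.032×10⁻⁵ = 182.4 kN, compressive.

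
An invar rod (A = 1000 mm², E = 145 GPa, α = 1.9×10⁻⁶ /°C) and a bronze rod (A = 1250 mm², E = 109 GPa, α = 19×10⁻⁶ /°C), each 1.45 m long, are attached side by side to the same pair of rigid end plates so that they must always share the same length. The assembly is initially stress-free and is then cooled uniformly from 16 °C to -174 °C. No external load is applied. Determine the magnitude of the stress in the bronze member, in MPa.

σ ≈ 183 MPa (tensile)

The bronze has the larger α, so on cooling it would change length more than the invar if both were free. The rigid plates force a common final length, so the bronze is put into tension and the invar into compression, with equal and opposite forces P (no external load).
Setting the final lengths equal and cancelling L: (α₁ − α₂)ΔT = P/(A₁E₁) + P/(A₂E₂).
|α₁ − α₂|·ΔT = 17.1×10⁻⁶ × 190 = 0.003249.
1/(A₁E₁) + 1/(A₂E₂) = 1/(1000×145×10³) + 1/(1250×109×10³) = 1.424×10⁻⁸ N⁻¹.
So P = 0.003249 / 1.424×10⁻⁸ = 228.2 kN.
σ_{bronze} = P/A₂ = 228200/1250 = 182.6 MPa, tensile.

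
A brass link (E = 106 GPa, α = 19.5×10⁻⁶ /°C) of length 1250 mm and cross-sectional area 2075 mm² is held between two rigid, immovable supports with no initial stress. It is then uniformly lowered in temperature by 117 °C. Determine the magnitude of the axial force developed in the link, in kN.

With zero net strain, σ = E·αΔT = 106 GPa × 19.5×10⁻⁶ × 117 = 241.8 MPa.
Then P = σA = 241.8 × 2075 mm² = 501.8 kN, tensile.

P ≈ 502 kN (tensile)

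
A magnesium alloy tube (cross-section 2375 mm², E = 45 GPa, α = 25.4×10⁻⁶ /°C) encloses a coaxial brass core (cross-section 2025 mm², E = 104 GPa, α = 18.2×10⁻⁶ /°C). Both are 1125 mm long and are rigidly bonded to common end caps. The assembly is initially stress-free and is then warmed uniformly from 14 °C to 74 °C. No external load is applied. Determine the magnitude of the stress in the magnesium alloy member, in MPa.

σ ≈ 12.9 MPa (compressive)

The magnesium alloy has the larger α, so on heating it would change length more than the brass if both were free. The rigid plates force a common final length, so the magnesium alloy is put into compression and the brass into tension, with equal and opposite forces P (no external load).
Compatibility of the two members (thermal + elastic change equal): (α₁ − α₂)ΔT = P·[1/(A₁E₁) + 1/(A₂E₂)].
|α₁ − α₂|·ΔT = 7.2×10⁻⁶ × 60 = 0.000432.
1/(A₁E₁) + 1/(A₂E₂) = 1/(2375×45×10³) + 1/(2025×104×10³) = 1.411×10⁻⁸ N⁻¹.
P = 0.000432 / 1.411×10⁻⁸ = 30630 N = 30.63 kN.
σ_{magnesium alloy} = P/A₁ = 30630/2375 = 12.9 MPa, compressive.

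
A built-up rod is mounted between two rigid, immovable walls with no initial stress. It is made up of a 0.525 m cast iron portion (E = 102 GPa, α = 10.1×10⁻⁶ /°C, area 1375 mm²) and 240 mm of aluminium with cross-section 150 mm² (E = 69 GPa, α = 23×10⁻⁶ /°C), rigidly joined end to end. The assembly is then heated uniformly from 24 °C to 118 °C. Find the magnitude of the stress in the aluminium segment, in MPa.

If the supports were absent, the total length change would be Σ αᵢΔT Lᵢ = 10.1×10⁻⁶×94×525 + 23×10⁻⁶×94×240 = 1.017 mm.
The walls prevent any net length change, so an axial force P (same in every segment) develops. Compatibility: P · Σ Lᵢ/(AᵢEᵢ) = δ_free.
The series flexibility is Σ Lᵢ/(AᵢEᵢ) = 525/(1375×102×10³) + 240/(150×69×10³) = 2.693×10⁻⁵ mm/N.
P = 1.017 / 2.693×10⁻⁵ = 37770 N = 37.77 kN, compressive.
σ_{aluminium} = P / A = 37770 / 150 = 251.8 MPa.

σ ≈ 252 MPa (compressive)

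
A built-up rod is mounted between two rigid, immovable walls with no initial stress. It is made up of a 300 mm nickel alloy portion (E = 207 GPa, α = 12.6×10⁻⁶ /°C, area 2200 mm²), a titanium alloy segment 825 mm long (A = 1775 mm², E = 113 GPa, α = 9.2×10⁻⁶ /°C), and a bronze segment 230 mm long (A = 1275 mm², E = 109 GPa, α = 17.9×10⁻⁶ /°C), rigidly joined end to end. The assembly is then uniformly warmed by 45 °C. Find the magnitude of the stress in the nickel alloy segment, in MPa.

With the walls removed the bar would change length by δ_free = Σ αᵢΔT Lᵢ = 12.6×10⁻⁶×45×300 + 9.2×10⁻⁶×45×825 + 17.9×10⁻⁶×45×230 = 0.6969 mm.
Since the ends are fixed, an axial force P builds up, equal in every segment, with P · Σ Lᵢ/(AᵢEᵢ) = δ_free.
The series flexibility is Σ Lᵢ/(AᵢEᵢ) = 300/(2200×207×10³) + 825/(1775×113×10³) + 230/(1275×109×10³) = 6.427×10⁻⁶ mm/N.
So P = 0.6969 / 6.427×10⁻⁶ = 108.4 kN, compressive.
σ_{nickel alloy} = P / A = 108400 / 2200 = 49.29 MPa.

σ ≈ 49.3 MPa (compressive)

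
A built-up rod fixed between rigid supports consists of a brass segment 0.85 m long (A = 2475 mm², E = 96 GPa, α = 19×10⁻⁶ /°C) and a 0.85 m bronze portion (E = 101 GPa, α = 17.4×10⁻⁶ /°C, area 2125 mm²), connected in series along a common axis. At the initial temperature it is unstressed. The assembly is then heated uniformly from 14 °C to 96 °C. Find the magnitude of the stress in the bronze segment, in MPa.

Free thermal expansion of the whole bar: Σ αᵢΔT Lᵢ = 19×10⁻⁶×82×850 + 17.4×10⁻⁶×82×850 = 2.537 mm.
The walls prevent any net length change, so an axial force P (same in every segment) develops. Compatibility: P · Σ Lᵢ/(AᵢEᵢ) = δ_free.
Σ Lᵢ/(AᵢEᵢ) = 850/(2475×96×10³) + 850/(2125×101×10³) = 7.538×10⁻⁶ mm/N.
So P = 2.537 / 7.538×10⁻⁶ = 336.6 kN, compressive.
σ_{bronze} = P / A = 336600 / 2125 = 158.4 MPa.

σ ≈ 158 MPa (compressive)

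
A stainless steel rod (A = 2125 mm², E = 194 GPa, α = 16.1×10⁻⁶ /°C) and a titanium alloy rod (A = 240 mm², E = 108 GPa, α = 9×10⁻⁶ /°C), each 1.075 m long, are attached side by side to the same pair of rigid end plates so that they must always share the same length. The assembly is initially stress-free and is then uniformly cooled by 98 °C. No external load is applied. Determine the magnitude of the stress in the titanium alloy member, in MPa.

σ ≈ 70.7 MPa (compressive)

Equilibrium of a rigid end plate with no external load gives equal and opposite internal forces ±P in the two members. Since α_{stainless steel} > α_{titanium alloy}, cooling drives the stainless steel into tension and the titanium alloy into compression.
Setting the final lengths equal and cancelling L: (α₁ − α₂)ΔT = P/(A₁E₁) + P/(A₂E₂).
|α₁ − α₂|·ΔT = 7.1×10⁻⁶ × 98 = 0.0006958.
1/(A₁E₁) + 1/(A₂E₂) = 1/(2125×194×10³) + 1/(240×108×10³) = 4.101×10⁻⁸ N⁻¹.
So P = 0.0006958 / 4.101×10⁻⁸ = 16.97 kN.
σ_{titanium alloy} = P/A₂ = 16970/240 = 70.7 MPa, compressive.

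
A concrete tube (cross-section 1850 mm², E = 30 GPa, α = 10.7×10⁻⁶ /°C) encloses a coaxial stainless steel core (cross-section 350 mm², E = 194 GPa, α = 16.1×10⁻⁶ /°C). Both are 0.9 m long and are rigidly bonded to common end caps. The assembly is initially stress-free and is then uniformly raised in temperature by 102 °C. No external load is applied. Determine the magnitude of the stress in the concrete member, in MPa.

σ ≈ 9.09 MPa (tensile)

Both members must finish at the same length. With the larger α, the stainless steel tends to over-expand; the plates restrain it, putting the stainless steel in compression and the concrete in tension. With no external load the two internal forces are equal and opposite, magnitude P.
Compatibility of the two members (thermal + elastic change equal): (α₁ − α₂)ΔT = P·[1/(A₁E₁) + 1/(A₂E₂)].
|α₁ − α₂|·ΔT = 5.4×10⁻⁶ × 102 = 0.0005508.
1/(A₁E₁) + 1/(A₂E₂) = 1/(1850×30×10³) + 1/(350×194×10³) = 3.275×10⁻⁸ N⁻¹.
P = 0.0005508 / 3.275×10⁻⁸ = 16820 N = 16.82 kN.
σ_{concrete} = P/A₁ = 16820/1850 = 9.092 MPa, tensile.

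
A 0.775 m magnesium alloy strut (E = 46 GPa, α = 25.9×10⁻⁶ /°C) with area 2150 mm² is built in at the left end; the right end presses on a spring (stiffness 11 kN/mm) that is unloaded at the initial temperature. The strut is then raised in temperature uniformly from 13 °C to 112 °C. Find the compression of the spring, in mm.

δ ≈ 1.83 mm

The unrestrained thermal change is αΔT L = 25.9×10⁻⁶ × 99 × 775 = 1.987 mm.
Let P be the compressive force at the spring. The strut shortens elastically by PL/(AE) and the spring compresses by P/k; together these equal δ_free.
So P = δ_free / [L/(AE) + 1/k] = 1.987 / [ 775/(2150×46×10³) + 1/(11×10³) ].
P = 1.987 / 9.875×10⁻⁵ = 20120 N.
Spring compression = P/k = 20120/(11×10³) = 1.829 mm.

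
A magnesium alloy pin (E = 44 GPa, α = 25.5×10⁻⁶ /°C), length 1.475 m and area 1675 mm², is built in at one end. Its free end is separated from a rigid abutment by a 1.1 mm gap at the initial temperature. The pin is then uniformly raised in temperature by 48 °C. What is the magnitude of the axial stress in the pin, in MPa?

σ ≈ 21 MPa (compressive)

If the wall were absent the pin would grow by αΔT L = 25.5×10⁻⁶ × 48 × 1475 = 1.805 mm.
After closing the 1.1 mm clearance, 1.805 − 1.1 = 0.7054 mm of expansion remains to be suppressed by the wall.
That suppressed elongation corresponds to σ = E·Δ/L = 44×10³ × 0.7054/1475 = 21.04 MPa.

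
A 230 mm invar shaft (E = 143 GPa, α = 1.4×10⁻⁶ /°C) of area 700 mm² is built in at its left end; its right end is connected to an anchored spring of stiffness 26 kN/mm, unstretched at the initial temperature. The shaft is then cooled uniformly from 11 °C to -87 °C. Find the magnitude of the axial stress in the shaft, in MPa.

Free thermal contraction: δ_free = αΔT L = 1.4×10⁻⁶ × 98 × 230 = 0.03156 mm.
Let P be the tensile force in the spring. The shaft extends elastically by PL/(AE) and the spring stretches by P/k; together these equal δ_free.
So P = δ_free / [L/(AE) + 1/k] = 0.03156 / [ 230/(700×143×10³) + 1/(26×10³) ].
P = 0.03156 / 4.076×10⁻⁵ = 774.2 N.
σ = P/A = 774.2/700 = 1.106 MPa.

σ ≈ 1.11 MPa (tensile)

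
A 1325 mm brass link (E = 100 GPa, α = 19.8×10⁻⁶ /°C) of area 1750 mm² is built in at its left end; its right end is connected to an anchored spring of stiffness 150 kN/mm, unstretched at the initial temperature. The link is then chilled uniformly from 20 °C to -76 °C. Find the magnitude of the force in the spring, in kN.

The unrestrained thermal change is αΔT L = 19.8×10⁻⁶ × 96 × 1325 = 2.519 mm.
Let P be the tensile force in the spring. The link extends elastically by PL/(AE) and the spring stretches by P/k; together these equal δ_free.
P [ L/(AE) + 1/k ] = δ_free → P [ 1325/(1750×100×10³) + 1/(150×10³) ] = 2.519.
P = 2.519 / 1.424×10⁻⁵ = 176900 N.

P ≈ 177 kN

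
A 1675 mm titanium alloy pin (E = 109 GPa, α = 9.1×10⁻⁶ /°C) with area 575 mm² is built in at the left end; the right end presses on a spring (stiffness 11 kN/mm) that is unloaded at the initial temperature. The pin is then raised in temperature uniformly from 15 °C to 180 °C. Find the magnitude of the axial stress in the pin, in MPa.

If the spring were absent the pin would lengthen by αΔT L = 9.1×10⁻⁶ × 165 × 1675 = 2.515 mm.
Let P be the compressive force at the spring. The pin shortens elastically by PL/(AE) and the spring compresses by P/k; together these equal δ_free.
P [ L/(AE) + 1/k ] = δ_free → P [ 1675/(575×109×10³) + 1/(11×10³) ] = 2.515.
P = 2.515 / 0.0001176 = 21380 N.
σ = P/A = 21380/575 = 37.18 MPa.

σ ≈ 37.2 MPa (compressive)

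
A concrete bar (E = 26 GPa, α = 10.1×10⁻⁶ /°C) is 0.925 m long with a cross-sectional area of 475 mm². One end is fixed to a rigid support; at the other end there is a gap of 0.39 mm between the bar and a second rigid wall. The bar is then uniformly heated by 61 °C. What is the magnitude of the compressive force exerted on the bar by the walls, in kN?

Unrestrained expansion: δ_free = αΔT L = 10.1×10⁻⁶ × 61 × 925 = 0.5699 mm.
The gap closes (δ_free > 0.39 mm) and the wall then resists a further 0.5699 − 0.39 = 0.1799 mm of expansion.
So σ = E(δ_free − g)/L = 26×10³ × 0.1799/925 = 5.056 MPa.
Force on the wall = σA = 5.056 × 475 mm² = 2.402 kN.

P ≈ 2.4 kN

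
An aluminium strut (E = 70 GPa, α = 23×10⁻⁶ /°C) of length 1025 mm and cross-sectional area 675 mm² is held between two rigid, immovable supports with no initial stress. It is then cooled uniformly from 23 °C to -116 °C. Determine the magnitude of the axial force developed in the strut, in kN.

P ≈ 151 kN (tensile)

The ends cannot move, so σ = EαΔT = 70×10³ × 23×10⁻⁶ × 139 = 223.8 MPa.
Axial force P = σA = 223.8 × 675 = 151100 N = 151.1 kN, tensile.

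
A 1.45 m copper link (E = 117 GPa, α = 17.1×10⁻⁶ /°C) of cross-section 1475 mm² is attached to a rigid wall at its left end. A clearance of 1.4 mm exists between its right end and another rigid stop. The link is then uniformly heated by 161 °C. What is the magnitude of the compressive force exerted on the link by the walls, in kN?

P ≈ 308 kN

Unrestrained expansion: δ_free = αΔT L = 17.1×10⁻⁶ × 161 × 1450 = 3.992 mm.
The gap closes (δ_free > 1.4 mm) and the wall then resists a further 3.992 − 1.4 = 2.592 mm of expansion.
That suppressed elongation corresponds to σ = E·Δ/L = 117×10³ × 2.592/1450 = 209.1 MPa.
P = σA = 209.1 × 1475 = 308.5 kN.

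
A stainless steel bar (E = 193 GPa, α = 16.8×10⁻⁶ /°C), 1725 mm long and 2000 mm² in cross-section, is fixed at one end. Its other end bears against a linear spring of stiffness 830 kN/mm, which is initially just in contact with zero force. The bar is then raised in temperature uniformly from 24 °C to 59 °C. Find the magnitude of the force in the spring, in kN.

The unrestrained thermal change is αΔT L = 16.8×10⁻⁶ × 35 × 1725 = 1.014 mm.
Let P be the compressive force at the spring. The bar shortens elastically by PL/(AE) and the spring compresses by P/k; together these equal δ_free.
P [ L/(AE) + 1/k ] = δ_free → P [ 1725/(2000×193×10³) + 1/(830×10³) ] = 1.014.
P = 1.014 / 5.674×10⁻⁶ = 178800 N.

P ≈ 179 kN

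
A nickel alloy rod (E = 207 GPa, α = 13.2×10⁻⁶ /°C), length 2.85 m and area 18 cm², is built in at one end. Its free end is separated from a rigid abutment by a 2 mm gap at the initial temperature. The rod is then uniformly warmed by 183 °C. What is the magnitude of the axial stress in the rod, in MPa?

Unrestrained expansion: δ_free = αΔT L = 13.2×10⁻⁶ × 183 × 2850 = 6.884 mm.
This exceeds the 2 mm gap, so the wall pushes back. The portion of expansion that must be recovered elastically is δ_free − gap = 6.884 − 2 = 4.884 mm.
That suppressed elongation corresponds to σ = E·Δ/L = 207×10³ × 4.884/2850 = 354.8 MPa.

σ ≈ 355 MPa (compressive)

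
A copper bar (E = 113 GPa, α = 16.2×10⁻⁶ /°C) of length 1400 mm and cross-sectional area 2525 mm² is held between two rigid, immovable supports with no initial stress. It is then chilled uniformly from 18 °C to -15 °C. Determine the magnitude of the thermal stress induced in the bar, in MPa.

σ ≈ 60.4 MPa (tensile)

Because both ends are immovable the net strain is zero, and the suppressed thermal strain is αΔT = 16.2×10⁻⁶ × 33 = 534.6×10⁻⁶.
σ = EαΔT = 113×10³ × 16.2×10⁻⁶ × 33 = 60.41 MPa (tensile; the bar is trying to contract).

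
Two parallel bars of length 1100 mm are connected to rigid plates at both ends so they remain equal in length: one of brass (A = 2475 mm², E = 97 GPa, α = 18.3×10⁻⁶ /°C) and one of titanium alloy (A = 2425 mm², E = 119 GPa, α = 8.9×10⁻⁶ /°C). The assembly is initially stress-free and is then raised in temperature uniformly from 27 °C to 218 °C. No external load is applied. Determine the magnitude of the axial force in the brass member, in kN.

The brass has the larger α, so on heating it would change length more than the titanium alloy if both were free. The rigid plates force a common final length, so the brass is put into compression and the titanium alloy into tension, with equal and opposite forces P (no external load).
Equating the net (thermal + elastic) strains gives |α₁ − α₂|·ΔT = P·[1/(A₁E₁) + 1/(A₂E₂)].
|α₁ − α₂|·ΔT = 9.4×10⁻⁶ × 191 = 0.001795.
1/(A₁E₁) + 1/(A₂E₂) = 1/(2475×97×10³) + 1/(2425×119×10³) = 7.631×10⁻⁹ N⁻¹.
P = 0.001795 / 7.631×10⁻⁹ = 235300 N = 235.3 kN.

P ≈ 235 kN (compressive in the brass)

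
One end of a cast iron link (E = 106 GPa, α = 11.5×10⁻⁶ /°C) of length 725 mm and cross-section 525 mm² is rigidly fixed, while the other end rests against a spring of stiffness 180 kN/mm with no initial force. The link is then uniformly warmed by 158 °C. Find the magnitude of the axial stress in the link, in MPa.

The unrestrained thermal change is αΔT L = 11.5×10⁻⁶ × 158 × 725 = 1.317 mm.
With a force P in the spring, the elastic change of the link is PL/(AE) and that of the spring is P/k; compatibility requires their sum to equal δ_free.
So P = δ_free / [L/(AE) + 1/k] = 1.317 / [ 725/(525×106×10³) + 1/(180×10³) ].
P = 1.317 / 1.858×10⁻⁵ = 70890 N.
σ = P/A = 70890/525 = 135 MPa.

σ ≈ 135 MPa (compressive)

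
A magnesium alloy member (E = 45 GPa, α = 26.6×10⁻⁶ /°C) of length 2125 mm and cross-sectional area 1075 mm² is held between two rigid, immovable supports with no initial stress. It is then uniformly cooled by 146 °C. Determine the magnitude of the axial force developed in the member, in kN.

The ends cannot move, so σ = EαΔT = 45×10³ × 26.6×10⁻⁶ × 146 = 174.8 MPa.
Then P = σA = 174.8 × 1075 mm² = 187.9 kN, tensile.

P ≈ 188 kN (tensile)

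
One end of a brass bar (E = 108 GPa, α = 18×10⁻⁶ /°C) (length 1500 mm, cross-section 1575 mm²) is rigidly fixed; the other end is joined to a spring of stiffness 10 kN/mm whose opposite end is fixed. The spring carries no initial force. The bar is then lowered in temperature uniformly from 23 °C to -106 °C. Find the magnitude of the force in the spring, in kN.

P ≈ 32 kN

Free thermal contraction: δ_free = αΔT L = 18×10⁻⁶ × 129 × 1500 = 3.483 mm.
With a force P in the spring, the elastic change of the bar is PL/(AE) and that of the spring is P/k; compatibility requires their sum to equal δ_free.
P [ L/(AE) + 1/k ] = δ_free → P [ 1500/(1575×108×10³) + 1/(10×10³) ] = 3.483.
P = 3.483 / 0.0001088 = 32010 N.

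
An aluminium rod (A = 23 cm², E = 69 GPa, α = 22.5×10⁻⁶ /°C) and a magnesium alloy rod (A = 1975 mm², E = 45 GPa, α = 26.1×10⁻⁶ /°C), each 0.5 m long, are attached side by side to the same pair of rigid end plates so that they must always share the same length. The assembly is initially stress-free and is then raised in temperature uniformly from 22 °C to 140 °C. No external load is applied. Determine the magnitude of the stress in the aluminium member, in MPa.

The magnesium alloy has the larger α, so on heating it would change length more than the aluminium if both were free. The rigid plates force a common final length, so the magnesium alloy is put into compression and the aluminium into tension, with equal and opposite forces P (no external load).
Setting the final lengths equal and cancelling L: (α₁ − α₂)ΔT = P/(A₁E₁) + P/(A₂E₂).
|α₁ − α₂|·ΔT = 3.6×10⁻⁶ × 118 = 0.0004248.
1/(A₁E₁) + 1/(A₂E₂) = 1/(2300×69×10³) + 1/(1975×45×10³) = 1.755×10⁻⁸ N⁻¹.
P = 0.0004248 / 1.755×10⁻⁸ = 24200 N = 24.2 kN.
σ_{aluminium} = P/A₁ = 24200/2300 = 10.52 MPa, tensile.

σ ≈ 10.5 MPa (tensile)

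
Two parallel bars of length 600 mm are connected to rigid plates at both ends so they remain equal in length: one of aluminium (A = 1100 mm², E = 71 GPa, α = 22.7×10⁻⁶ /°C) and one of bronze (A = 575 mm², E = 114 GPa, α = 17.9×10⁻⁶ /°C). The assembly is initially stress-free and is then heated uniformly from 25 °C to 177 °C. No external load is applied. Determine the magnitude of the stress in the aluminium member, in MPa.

The aluminium has the larger α, so on heating it would change length more than the bronze if both were free. The rigid plates force a common final length, so the aluminium is put into compression and the bronze into tension, with equal and opposite forces P (no external load).
Compatibility of the two members (thermal + elastic change equal): (α₁ − α₂)ΔT = P·[1/(A₁E₁) + 1/(A₂E₂)].
|α₁ − α₂|·ΔT = 4.8×10⁻⁶ × 152 = 0.0007296.
1/(A₁E₁) + 1/(A₂E₂) = 1/(1100×71×10³) + 1/(575×114×10³) = 2.806×10⁻⁸ N⁻¹.
P = 0.0007296 / 2.806×10⁻⁸ = 26000 N = 26 kN.
σ_{aluminium} = P/A₁ = 26000/1100 = 23.64 MPa, compressive.

σ ≈ 23.6 MPa (compressive)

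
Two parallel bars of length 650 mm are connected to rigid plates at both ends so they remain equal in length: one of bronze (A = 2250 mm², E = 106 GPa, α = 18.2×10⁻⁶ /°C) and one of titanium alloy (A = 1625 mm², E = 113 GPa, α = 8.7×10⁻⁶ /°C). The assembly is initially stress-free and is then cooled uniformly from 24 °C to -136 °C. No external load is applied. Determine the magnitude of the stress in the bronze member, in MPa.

The bronze has the larger α, so on cooling it would change length more than the titanium alloy if both were free. The rigid plates force a common final length, so the bronze is put into tension and the titanium alloy into compression, with equal and opposite forces P (no external load).
Equating the net (thermal + elastic) strains gives |α₁ − α₂|·ΔT = P·[1/(A₁E₁) + 1/(A₂E₂)].
|α₁ − α₂|·ΔT = 9.5×10⁻⁶ × 160 = 0.00152.
1/(A₁E₁) + 1/(A₂E₂) = 1/(2250×106×10³) + 1/(1625×113×10³) = 9.639×10⁻⁹ N⁻¹.
P = 0.00152 / 9.639×10⁻⁹ = 157700 N = 157.7 kN.
σ_{bronze} = P/A₁ = 157700/2250 = 70.09 MPa, tensile.

σ ≈ 70.1 MPa (tensile)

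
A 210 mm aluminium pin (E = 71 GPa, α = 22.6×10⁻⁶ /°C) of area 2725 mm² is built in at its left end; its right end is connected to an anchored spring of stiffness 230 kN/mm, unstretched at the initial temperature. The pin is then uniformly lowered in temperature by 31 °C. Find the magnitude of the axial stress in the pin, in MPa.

σ ≈ 9.94 MPa (tensile)

Free thermal contraction: δ_free = αΔT L = 22.6×10⁻⁶ × 31 × 210 = 0.1471 mm.
With a force P in the spring, the elastic change of the pin is PL/(AE) and that of the spring is P/k; compatibility requires their sum to equal δ_free.
P [ L/(AE) + 1/k ] = δ_free → P [ 210/(2725×71×10³) + 1/(230×10³) ] = 0.1471.
P = 0.1471 / 5.433×10⁻⁶ = 27080 N.
σ = P/A = 27080/2725 = 9.937 MPa.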